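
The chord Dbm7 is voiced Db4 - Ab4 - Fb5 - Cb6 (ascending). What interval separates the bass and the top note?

The outer voices are Db4 and Cb6.
Db up to Cb is 22 semitones, a half step narrower than a major fourteenth, so the interval is minor.

minor fourteenth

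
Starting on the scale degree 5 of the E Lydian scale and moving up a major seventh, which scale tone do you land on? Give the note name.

A#

The scale is E F# G# A# B C# D#.
The scale degree 5 is B; a major seventh above that is A# — scale degree 4.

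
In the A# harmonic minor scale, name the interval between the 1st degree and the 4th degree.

perfect 4th

The scale runs A# B# C# D# E# F# G##.
So we need the interval from A# up to D#.
A# up to D# spans 4 letter names and 5 semitones — a perfect fourth.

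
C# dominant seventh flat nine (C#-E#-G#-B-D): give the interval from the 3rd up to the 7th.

diminished 5th

So we need the interval from E# up to B.
5 letter names make it a fifth; at 6 semitones (a half step narrower than perfect) the quality is diminished.
That tritone between 3rd and 7th is what gives the dominant seventh its pull toward resolution.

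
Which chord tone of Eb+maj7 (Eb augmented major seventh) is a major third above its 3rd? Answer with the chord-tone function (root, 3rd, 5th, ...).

5th

Spelling the chord: Eb–G–B–D.
The 3rd is G. A major third above G is B.
B is the chord's 5th.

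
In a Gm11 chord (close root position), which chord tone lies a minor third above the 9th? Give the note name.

Gm11 (G minor eleventh): G Bb D F A C.
The 9th is A. A minor third above A is C.
C is the chord's 11th.

C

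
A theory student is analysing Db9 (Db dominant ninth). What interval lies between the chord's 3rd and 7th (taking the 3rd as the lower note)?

Db dominant ninth is spelled Db F Ab Cb Eb.
The 3rd is F and the 7th is Cb.
From F to Cb: 6 semitones over a fifth = diminished.
That tritone between 3rd and 7th is what gives the dominant seventh its pull toward resolution.

diminished fifth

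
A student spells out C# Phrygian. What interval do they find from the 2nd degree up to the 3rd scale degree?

Spelling C# Phrygian: C# D E F# G# A B.
That puts D below E.
D up to E spans 2 letter names and 2 semitones — a major second.

major second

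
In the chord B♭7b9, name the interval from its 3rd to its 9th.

diminished seventh

B♭ dominant seventh flat nine is spelled B♭–D–F–A♭–C♭.
So we need the interval from D up to C♭.
7 letter names make it a seventh; at 9 semitones (a whole step narrower than major) the quality is diminished.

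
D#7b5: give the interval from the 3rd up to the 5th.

diminished third

D#7b5 (D# dominant seventh flat five): D#–F##–A–C#.
That puts F## below A.
From F## to A: 2 semitones over a third = diminished.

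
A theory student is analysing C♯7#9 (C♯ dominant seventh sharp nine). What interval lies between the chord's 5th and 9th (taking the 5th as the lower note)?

A5

C♯7#9: C♯-E♯-G♯-B-D𝄪.
5th = G♯; 9th = D𝄪.
5 letter names make it a fifth; at 8 semitones (a half step wider than perfect) the quality is augmented.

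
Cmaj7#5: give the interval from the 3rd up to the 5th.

C augmented major seventh: C, E, G♯, B.
So we need the interval from E up to G♯.
E up to G♯ spans 3 letter names and 4 semitones — a major third.

M3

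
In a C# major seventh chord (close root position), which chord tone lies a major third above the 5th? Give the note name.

C#Δ7: C#–E#–G#–B#.
The 5th is G#. A major third above G# is B#.
B# is the chord's 7th.

B#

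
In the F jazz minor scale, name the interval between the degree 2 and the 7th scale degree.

Spelling the F jazz minor scale: F G A♭ B♭ C D E.
Degree 2 = G; degree 7 = E.
From G to E is 9 semitones, exactly the major sixth.

M6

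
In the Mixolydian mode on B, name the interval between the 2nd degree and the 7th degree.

B mixolydian: B C# D# E F# G# A.
That puts C# below A.
6 letter names make it a sixth; at 8 semitones (a half step narrower than major) the quality is minor.

minor 6th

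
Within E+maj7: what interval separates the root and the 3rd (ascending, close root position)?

Spelling the chord: E G# B# D#.
That puts E below G#.
E up to G# spans 3 letter names and 4 semitones — a major third.

M3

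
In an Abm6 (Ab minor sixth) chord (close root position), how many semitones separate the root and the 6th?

Ab minor sixth: Ab-Cb-Eb-F.
Ab to F is a major sixth: 9 semitones.

9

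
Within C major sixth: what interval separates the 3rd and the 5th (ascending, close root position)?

C major sixth: C-E-G-A.
3rd = E; 5th = G.
From E to G: 3 semitones over a third = minor.

minor third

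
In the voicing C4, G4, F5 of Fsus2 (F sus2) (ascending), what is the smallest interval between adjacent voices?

perfect 5th

Adjacent intervals: C4→G4 = perfect fifth; G4→F5 = minor seventh.
The smallest is C4 to G4, a perfect fifth (7 semitones).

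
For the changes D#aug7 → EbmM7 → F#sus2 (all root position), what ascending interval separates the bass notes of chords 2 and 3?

The roots are Eb and F#.
2 letter names make it a second; at 3 semitones (a half step wider than major) the quality is augmented.

augmented 2nd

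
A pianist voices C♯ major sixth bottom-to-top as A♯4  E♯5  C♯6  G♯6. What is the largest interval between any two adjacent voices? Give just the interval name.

minor sixth

Adjacent intervals: A♯4→E♯5 = perfect fifth; E♯5→C♯6 = minor sixth; C♯6→G♯6 = perfect fifth.
The largest is E♯5 to C♯6, a minor sixth (8 semitones).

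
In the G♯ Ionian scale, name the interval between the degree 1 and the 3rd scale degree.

Spelling the G♯ Ionian scale: G♯ A♯ B♯ C♯ D♯ E♯ F𝄪.
The degree 1 is G♯ and the scale degree 3 is B♯.
From G♯ to B♯ is 4 semitones, exactly the major third.

major third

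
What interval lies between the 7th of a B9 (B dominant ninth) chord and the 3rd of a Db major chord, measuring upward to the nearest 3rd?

minor 6th

B9 (B dominant ninth) has A as its 7th, and Db major has F as its 3rd.
A up to F is 8 semitones, a half step narrower than a major sixth, so the interval is minor.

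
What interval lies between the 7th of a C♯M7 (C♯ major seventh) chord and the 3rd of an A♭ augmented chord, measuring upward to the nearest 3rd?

C♯M7 (C♯ major seventh) has B♯ as its 7th, and A♭ augmented has C as its 3rd.
From B♯ to C: 0 semitones over a second = diminished.

diminished second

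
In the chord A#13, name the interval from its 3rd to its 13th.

perfect eleventh

Spelling the chord: A#–C##–E#–G#–B#–F##.
That puts C## below F##.
C## up to F## spans 11 letter names and 17 semitones — a perfect eleventh.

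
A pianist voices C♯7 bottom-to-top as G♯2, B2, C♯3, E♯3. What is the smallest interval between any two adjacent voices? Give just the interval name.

Adjacent intervals: G♯2→B2 = minor third; B2→C♯3 = major second; C♯3→E♯3 = major third.
The smallest is B2 to C♯3, a major second (2 semitones).

M2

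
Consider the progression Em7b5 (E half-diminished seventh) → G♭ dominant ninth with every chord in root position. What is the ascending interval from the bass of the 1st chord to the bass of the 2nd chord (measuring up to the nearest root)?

The roots are E and G♭.
From E to G♭: 2 semitones over a third = diminished.

diminished 3rd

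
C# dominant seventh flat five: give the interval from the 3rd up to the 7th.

diminished 5th

C#7b5 (C# dominant seventh flat five) is spelled C#–E#–G–B.
3rd = E#; 7th = B.
E# up to B is 6 semitones, a half step narrower than a perfect fifth, so the interval is diminished.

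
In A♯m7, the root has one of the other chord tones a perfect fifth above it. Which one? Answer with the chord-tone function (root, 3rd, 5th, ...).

A♯-7 (A♯ minor seventh) is spelled A♯–C♯–E♯–G♯.
The root is A♯. A perfect fifth above A♯ is E♯.
E♯ is the chord's 5th.

5th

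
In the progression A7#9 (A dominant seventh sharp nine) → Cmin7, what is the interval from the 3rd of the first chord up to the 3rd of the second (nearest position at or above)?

diminished 3rd

A7#9 (A dominant seventh sharp nine) has C# as its 3rd, and Cmin7 has Eb as its 3rd.
From C# to Eb: 2 semitones over a third = diminished.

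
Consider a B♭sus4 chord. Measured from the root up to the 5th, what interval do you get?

perfect 5th

B♭sus4 (B♭ sus4) is spelled B♭-E♭-F.
That puts B♭ below F.
B♭ up to F spans 5 letter names and 7 semitones — a perfect fifth.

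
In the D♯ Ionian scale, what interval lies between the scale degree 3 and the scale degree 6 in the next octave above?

perfect 11th

D♯ major: D♯ E♯ F𝄪 G♯ A♯ B♯ C𝄪.
The scale degree 3 is F𝄪 and the degree 6 (up an octave) is B♯.
Counting 11 letters and 17 half steps from F𝄪 gives a perfect eleventh.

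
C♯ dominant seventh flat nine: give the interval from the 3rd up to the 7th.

d5

C♯ dominant seventh flat nine is spelled C♯–E♯–G♯–B–D.
The 3rd is E♯ and the 7th is B.
5 letter names make it a fifth; at 6 semitones (a half step narrower than perfect) the quality is diminished.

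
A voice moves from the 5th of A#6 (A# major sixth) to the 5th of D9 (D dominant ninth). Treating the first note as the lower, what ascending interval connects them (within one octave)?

d4

The 5th of A#6 (A# major sixth) is E#; the 5th of D9 (D dominant ninth) is A.
E# up to A is 4 semitones, a half step narrower than a perfect fourth, so the interval is diminished.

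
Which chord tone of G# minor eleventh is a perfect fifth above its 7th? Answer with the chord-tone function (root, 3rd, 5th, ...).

The chord tones of G#m11 are G#-B-D#-F#-A#-C#.
The 7th is F#. A perfect fifth above F# is C#.
C# is the chord's 11th.

11th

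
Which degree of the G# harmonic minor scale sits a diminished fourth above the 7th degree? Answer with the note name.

The scale is G# A# B C# D# E F##.
The 7th degree is F##; a diminished fourth above that is B — scale degree 3.

B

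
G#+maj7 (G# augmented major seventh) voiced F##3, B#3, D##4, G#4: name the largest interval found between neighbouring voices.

perfect 4th

Adjacent intervals: F##3→B#3 = perfect fourth; B#3→D##4 = major third; D##4→G#4 = diminished fourth.
The largest is F##3 to B#3, a perfect fourth (5 semitones).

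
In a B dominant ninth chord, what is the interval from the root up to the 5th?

The chord tones of B9 (B dominant ninth) are B-D♯-F♯-A-C♯.
So we need the interval from B up to F♯.
Counting 5 letters and 7 half steps from B gives a perfect fifth.

perfect fifth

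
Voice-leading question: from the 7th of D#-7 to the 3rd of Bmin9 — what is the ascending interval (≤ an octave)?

The 7th of D#-7 is C#; the 3rd of Bmin9 is D.
C# up to D is 1 semitone, a half step narrower than a major second, so the interval is minor.

minor 2nd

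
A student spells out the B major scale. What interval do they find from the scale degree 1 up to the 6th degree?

The scale runs B C# D# E F# G# A#.
The scale degree 1 is B and the 6th scale degree is G#.
B up to G# spans 6 letter names and 9 semitones — a major sixth.

major sixth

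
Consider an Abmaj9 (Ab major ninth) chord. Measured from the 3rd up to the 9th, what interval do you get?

Ab major ninth: Ab–C–Eb–G–Bb.
So we need the interval from C up to Bb.
7 letter names make it a seventh; at 10 semitones (a half step narrower than major) the quality is minor.

minor 7th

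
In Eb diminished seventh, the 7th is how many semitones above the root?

9

Spelling the chord: Eb-Gb-Bbb-Dbb.
Eb to Dbb is a diminished seventh: 9 semitones.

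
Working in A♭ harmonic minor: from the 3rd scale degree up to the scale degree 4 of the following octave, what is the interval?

A♭ harmonic minor: A♭ B♭ C♭ D♭ E♭ F♭ G.
That puts C♭ below D♭.
From C♭ to D♭ is 14 semitones, exactly the major ninth.

major ninth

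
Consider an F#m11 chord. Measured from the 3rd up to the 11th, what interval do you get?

M9

Spelling the chord: F# A C# E G# B.
That puts A below B.
Counting 9 letters and 14 half steps from A gives a major ninth.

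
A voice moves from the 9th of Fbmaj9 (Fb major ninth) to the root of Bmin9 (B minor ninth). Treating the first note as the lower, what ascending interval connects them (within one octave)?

Fbmaj9 (Fb major ninth) has Gb as its 9th, and Bmin9 (B minor ninth) has B as its root.
Gb up to B is 5 semitones, a half step wider than a major third, so the interval is augmented.

augmented 3rd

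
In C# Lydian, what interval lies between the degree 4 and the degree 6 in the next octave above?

The scale runs C# D# E# F## G# A# B#.
So we need the interval from F## up to A#.
From F## to A#: 15 semitones over a tenth = minor.

minor tenth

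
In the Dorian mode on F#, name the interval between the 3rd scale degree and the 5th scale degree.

F# dorian: F# G# A B C# D# E.
So we need the interval from A up to C#.
Counting 3 letters and 4 half steps from A gives a major third.

major third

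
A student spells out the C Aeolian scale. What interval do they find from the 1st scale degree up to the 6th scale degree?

C natural minor: C D Eb F G Ab Bb.
So we need the interval from C up to Ab.
From C to Ab: 8 semitones over a sixth = minor.

minor sixth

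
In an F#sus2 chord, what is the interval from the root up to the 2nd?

major second

F#sus2: F#-G#-C#.
Root = F#; 2nd = G#.
From F# to G# is 2 semitones, exactly the major second.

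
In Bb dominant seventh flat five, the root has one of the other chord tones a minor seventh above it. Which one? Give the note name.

Ab

Bb7b5 is spelled Bb-D-Fb-Ab.
The root is Bb. A minor seventh above Bb is Ab.
Ab is the chord's 7th.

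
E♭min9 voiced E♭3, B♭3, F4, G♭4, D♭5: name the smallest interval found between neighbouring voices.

Adjacent intervals: E♭3→B♭3 = perfect fifth; B♭3→F4 = perfect fifth; F4→G♭4 = minor second; G♭4→D♭5 = perfect fifth.
The smallest is F4 to G♭4, a minor second (1 semitone).

minor second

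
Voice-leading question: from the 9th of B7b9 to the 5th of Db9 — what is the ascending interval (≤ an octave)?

m6

B7b9 has C as its 9th, and Db9 has Ab as its 5th.
6 letter names make it a sixth; at 8 semitones (a half step narrower than major) the quality is minor.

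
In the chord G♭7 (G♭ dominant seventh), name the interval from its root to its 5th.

perfect 5th

G♭7 (G♭ dominant seventh): G♭-B♭-D♭-F♭.
That puts G♭ below D♭.
From G♭ to D♭ is 7 semitones, exactly the perfect fifth.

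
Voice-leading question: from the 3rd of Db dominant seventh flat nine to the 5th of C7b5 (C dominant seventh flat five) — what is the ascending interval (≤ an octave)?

minor second

The 3rd of Db dominant seventh flat nine is F; the 5th of C7b5 (C dominant seventh flat five) is Gb.
From F to Gb: 1 semitone over a second = minor.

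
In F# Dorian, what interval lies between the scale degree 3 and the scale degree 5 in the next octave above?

Spelling F# Dorian: F# G# A B C# D# E.
The scale degree 3 is A and the scale degree 5 (up an octave) is C#.
From A to C# is 16 semitones, exactly the major tenth.

major tenth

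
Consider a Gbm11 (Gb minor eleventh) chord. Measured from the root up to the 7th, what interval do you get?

Gb minor eleventh is spelled Gb–Bbb–Db–Fb–Ab–Cb.
Root = Gb; 7th = Fb.
From Gb to Fb: 10 semitones over a seventh = minor.

minor 7th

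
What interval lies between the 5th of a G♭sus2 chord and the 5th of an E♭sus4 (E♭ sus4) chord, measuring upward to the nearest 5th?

The 5th of G♭sus2 is D♭; the 5th of E♭sus4 (E♭ sus4) is B♭.
From D♭ to B♭ is 9 semitones, exactly the major sixth.

major sixth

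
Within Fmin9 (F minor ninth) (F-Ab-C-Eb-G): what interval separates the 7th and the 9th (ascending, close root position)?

major third

7th = Eb; 9th = G.
Counting 3 letters and 4 half steps from Eb gives a major third.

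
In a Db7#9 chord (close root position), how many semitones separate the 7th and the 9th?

5

Db7#9 (Db dominant seventh sharp nine): Db F Ab Cb E.
Cb to E is an augmented third: 5 semitones.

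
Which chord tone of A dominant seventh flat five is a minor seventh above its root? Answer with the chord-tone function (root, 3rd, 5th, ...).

A7b5 (A dominant seventh flat five): A-C♯-E♭-G.
The root is A. A minor seventh above A is G.
G is the chord's 7th.

7th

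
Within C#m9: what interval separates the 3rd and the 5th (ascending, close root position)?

major third

The chord tones of C#min9 are C#-E-G#-B-D#.
The 3rd is E and the 5th is G#.
Counting 3 letters and 4 half steps from E gives a major third.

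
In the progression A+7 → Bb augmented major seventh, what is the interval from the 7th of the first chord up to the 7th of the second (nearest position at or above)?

The 7th of A+7 is G; the 7th of Bb augmented major seventh is A.
G up to A spans 2 letter names and 2 semitones — a major second.

major 2nd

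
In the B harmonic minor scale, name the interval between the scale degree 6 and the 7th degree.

Spelling the B harmonic minor scale: B C# D E F# G A#.
That puts G below A#.
From G to A#: 3 semitones over a second = augmented.

augmented second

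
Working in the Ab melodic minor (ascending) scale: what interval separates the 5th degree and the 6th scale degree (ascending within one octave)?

The scale runs Ab Bb Cb Db Eb F G.
The 5th degree is Eb and the 6th degree is F.
Eb up to F spans 2 letter names and 2 semitones — a major second.

major second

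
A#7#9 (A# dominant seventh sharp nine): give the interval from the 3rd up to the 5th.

The chord tones of A# dominant seventh sharp nine are A#, C##, E#, G#, B##.
That puts C## below E#.
From C## to E#: 3 semitones over a third = minor.

minor third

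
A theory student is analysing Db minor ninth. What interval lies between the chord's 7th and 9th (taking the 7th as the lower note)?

M3

Dbmin9: Db Fb Ab Cb Eb.
7th = Cb; 9th = Eb.
From Cb to Eb is 4 semitones, exactly the major third.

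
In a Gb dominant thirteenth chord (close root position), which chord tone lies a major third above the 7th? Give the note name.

Gb dominant thirteenth: Gb Bb Db Fb Ab Eb.
The 7th is Fb. A major third above Fb is Ab.
Ab is the chord's 9th.

Ab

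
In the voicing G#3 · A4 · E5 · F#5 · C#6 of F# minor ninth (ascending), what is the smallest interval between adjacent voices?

major second

Adjacent intervals: G#3→A4 = minor ninth; A4→E5 = perfect fifth; E5→F#5 = major second; F#5→C#6 = perfect fifth.
The smallest is E5 to F#5, a major second (2 semitones).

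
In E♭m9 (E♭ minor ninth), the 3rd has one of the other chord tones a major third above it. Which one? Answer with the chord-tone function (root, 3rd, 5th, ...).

5th

E♭min9 (E♭ minor ninth) is spelled E♭, G♭, B♭, D♭, F.
The 3rd is G♭. A major third above G♭ is B♭.
B♭ is the chord's 5th.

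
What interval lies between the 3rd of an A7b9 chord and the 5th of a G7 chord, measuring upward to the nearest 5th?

The 3rd of A7b9 is C#; the 5th of G7 is D.
From C# to D: 1 semitone over a second = minor.

minor 2nd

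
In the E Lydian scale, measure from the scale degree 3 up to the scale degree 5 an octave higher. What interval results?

minor tenth

E lydian: E F# G# A# B C# D#.
That puts G# below B.
G# up to B is 15 semitones, a half step narrower than a major tenth, so the interval is minor.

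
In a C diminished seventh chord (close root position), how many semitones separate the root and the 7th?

Spelling the chord: C Eb Gb Bbb.
C to Bbb is a diminished seventh: 9 semitones.

9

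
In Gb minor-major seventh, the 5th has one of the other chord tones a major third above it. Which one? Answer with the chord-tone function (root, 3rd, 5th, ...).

7th

Gbm(maj7): Gb–Bbb–Db–F.
The 5th is Db. A major third above Db is F.
F is the chord's 7th.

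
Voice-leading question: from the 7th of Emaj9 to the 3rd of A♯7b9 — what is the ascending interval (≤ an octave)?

Emaj9 has D♯ as its 7th, and A♯7b9 has C𝄪 as its 3rd.
From D♯ to C𝄪 is 11 semitones, exactly the major seventh.

M7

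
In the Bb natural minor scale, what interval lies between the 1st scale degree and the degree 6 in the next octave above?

Bb natural minor: Bb C Db Eb F Gb Ab.
The 1st scale degree is Bb and the degree 6 (up an octave) is Gb.
13 letter names make it a thirteenth; at 20 semitones (a half step narrower than major) the quality is minor.

minor thirteenth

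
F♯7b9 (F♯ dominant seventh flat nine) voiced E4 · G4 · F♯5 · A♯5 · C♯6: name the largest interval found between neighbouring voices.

Adjacent intervals: E4→G4 = minor third; G4→F♯5 = major seventh; F♯5→A♯5 = major third; A♯5→C♯6 = minor third.
The largest is G4 to F♯5, a major seventh (11 semitones).

major seventh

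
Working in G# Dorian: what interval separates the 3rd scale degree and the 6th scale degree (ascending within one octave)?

A4

Spelling G# Dorian: G# A# B C# D# E# F#.
That puts B below E#.
B up to E# is 6 semitones, a half step wider than a perfect fourth, so the interval is augmented.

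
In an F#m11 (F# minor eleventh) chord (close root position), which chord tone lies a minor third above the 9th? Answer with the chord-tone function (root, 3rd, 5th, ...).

Spelling the chord: F#, A, C#, E, G#, B.
The 9th is G#. A minor third above G# is B.
B is the chord's 11th.

11th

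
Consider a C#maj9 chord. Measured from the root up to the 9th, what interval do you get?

The chord tones of C#maj9 are C#–E#–G#–B#–D#.
Root = C#; 9th = D#.
Counting 9 letters and 14 half steps from C# gives a major ninth.

major ninth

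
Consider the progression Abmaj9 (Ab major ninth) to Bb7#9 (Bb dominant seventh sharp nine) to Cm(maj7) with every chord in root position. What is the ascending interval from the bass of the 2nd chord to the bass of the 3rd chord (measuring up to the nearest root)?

major 2nd

The roots are Bb and C.
Bb up to C spans 2 letter names and 2 semitones — a major second.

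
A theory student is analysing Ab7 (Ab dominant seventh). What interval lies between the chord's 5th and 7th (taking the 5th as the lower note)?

Ab7 (Ab dominant seventh): Ab-C-Eb-Gb.
So we need the interval from Eb up to Gb.
Eb up to Gb is 3 semitones, a half step narrower than a major third, so the interval is minor.

minor 3rd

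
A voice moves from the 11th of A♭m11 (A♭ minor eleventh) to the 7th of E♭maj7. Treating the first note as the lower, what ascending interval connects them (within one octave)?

A♭m11 (A♭ minor eleventh) has D♭ as its 11th, and E♭maj7 has D as its 7th.
From D♭ to D: 1 semitone over a unison = augmented.

augmented 1st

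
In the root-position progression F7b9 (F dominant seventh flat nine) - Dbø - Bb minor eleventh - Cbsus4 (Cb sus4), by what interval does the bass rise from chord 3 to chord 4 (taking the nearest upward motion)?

minor second

The roots are Bb and Cb.
Bb up to Cb is 1 semitone, a half step narrower than a major second, so the interval is minor.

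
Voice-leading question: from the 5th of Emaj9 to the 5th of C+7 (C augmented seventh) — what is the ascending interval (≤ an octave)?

Emaj9 has B as its 5th, and C+7 (C augmented seventh) has G# as its 5th.
From B to G# is 9 semitones, exactly the major sixth.

major sixth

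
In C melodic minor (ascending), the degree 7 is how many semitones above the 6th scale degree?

The scale is C D Eb F G A B.
A up to B is a major second — 2 semitones.

2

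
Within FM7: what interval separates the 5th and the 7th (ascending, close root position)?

The chord tones of FM7 are F A C E.
That puts C below E.
Counting 3 letters and 4 half steps from C gives a major third.

major third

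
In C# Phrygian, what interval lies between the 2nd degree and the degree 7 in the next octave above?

Spelling C# Phrygian: C# D E F# G# A B.
The 2nd degree is D and the scale degree 7 (up an octave) is B.
Counting 13 letters and 21 half steps from D gives a major thirteenth.

major thirteenth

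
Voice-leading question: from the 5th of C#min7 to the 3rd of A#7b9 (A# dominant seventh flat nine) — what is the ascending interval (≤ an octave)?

augmented fourth

The 5th of C#min7 is G#; the 3rd of A#7b9 (A# dominant seventh flat nine) is C##.
From G# to C##: 6 semitones over a fourth = augmented.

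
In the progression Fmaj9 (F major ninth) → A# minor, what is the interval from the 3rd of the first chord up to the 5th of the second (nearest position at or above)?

Fmaj9 (F major ninth) has A as its 3rd, and A# minor has E# as its 5th.
From A to E#: 8 semitones over a fifth = augmented.

A5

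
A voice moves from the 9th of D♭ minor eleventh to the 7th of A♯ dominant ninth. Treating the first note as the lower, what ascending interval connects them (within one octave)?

The 9th of D♭ minor eleventh is E♭; the 7th of A♯ dominant ninth is G♯.
E♭ up to G♯ is 5 semitones, a half step wider than a major third, so the interval is augmented.

augmented third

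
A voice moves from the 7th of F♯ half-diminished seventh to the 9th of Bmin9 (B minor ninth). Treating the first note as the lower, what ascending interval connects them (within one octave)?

major sixth

The 7th of F♯ half-diminished seventh is E; the 9th of Bmin9 (B minor ninth) is C♯.
From E to C♯ is 9 semitones, exactly the major sixth.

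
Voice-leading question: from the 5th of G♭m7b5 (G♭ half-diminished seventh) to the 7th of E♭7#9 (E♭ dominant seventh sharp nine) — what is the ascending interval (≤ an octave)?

augmented unison

The 5th of G♭m7b5 (G♭ half-diminished seventh) is D𝄫; the 7th of E♭7#9 (E♭ dominant seventh sharp nine) is D♭.
1 letter names make it a unison; at 1 semitone (a half step wider than perfect) the quality is augmented.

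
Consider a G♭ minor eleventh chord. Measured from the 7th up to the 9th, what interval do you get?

G♭ minor eleventh: G♭–B𝄫–D♭–F♭–A♭–C♭.
The 7th is F♭ and the 9th is A♭.
From F♭ to A♭ is 4 semitones, exactly the major third.

major 3rd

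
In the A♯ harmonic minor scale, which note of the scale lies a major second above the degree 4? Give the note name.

The scale is A♯ B♯ C♯ D♯ E♯ F♯ G𝄪.
The degree 4 is D♯; a major second above that is E♯ — scale degree 5.

E#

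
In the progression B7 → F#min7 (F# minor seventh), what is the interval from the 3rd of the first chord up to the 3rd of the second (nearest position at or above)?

diminished fifth

B7 has D# as its 3rd, and F#min7 (F# minor seventh) has A as its 3rd.
5 letter names make it a fifth; at 6 semitones (a half step narrower than perfect) the quality is diminished.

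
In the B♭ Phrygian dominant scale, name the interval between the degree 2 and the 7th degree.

major sixth

The scale runs B♭ C♭ D E♭ F G♭ A♭.
That puts C♭ below A♭.
C♭ up to A♭ spans 6 letter names and 9 semitones — a major sixth.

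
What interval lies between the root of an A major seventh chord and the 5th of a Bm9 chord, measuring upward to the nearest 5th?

major sixth

The root of A major seventh is A; the 5th of Bm9 is F#.
Counting 6 letters and 9 half steps from A gives a major sixth.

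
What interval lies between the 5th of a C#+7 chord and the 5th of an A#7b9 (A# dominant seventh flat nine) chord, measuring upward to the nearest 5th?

minor 6th

C#+7 has G## as its 5th, and A#7b9 (A# dominant seventh flat nine) has E# as its 5th.
G## up to E# is 8 semitones, a half step narrower than a major sixth, so the interval is minor.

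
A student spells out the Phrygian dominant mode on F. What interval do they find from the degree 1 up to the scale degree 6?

F phrygian dominant: F G♭ A B♭ C D♭ E♭.
So we need the interval from F up to D♭.
F up to D♭ is 8 semitones, a half step narrower than a major sixth, so the interval is minor.

minor 6th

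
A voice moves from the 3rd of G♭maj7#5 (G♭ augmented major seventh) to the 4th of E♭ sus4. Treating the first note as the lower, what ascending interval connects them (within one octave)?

minor seventh

G♭maj7#5 (G♭ augmented major seventh) has B♭ as its 3rd, and E♭ sus4 has A♭ as its 4th.
From B♭ to A♭: 10 semitones over a seventh = minor.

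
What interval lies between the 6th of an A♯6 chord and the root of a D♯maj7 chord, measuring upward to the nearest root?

A♯6 has F𝄪 as its 6th, and D♯maj7 has D♯ as its root.
6 letter names make it a sixth; at 8 semitones (a half step narrower than major) the quality is minor.

minor sixth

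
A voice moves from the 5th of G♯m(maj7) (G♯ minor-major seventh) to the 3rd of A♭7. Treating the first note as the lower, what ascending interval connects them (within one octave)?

G♯m(maj7) (G♯ minor-major seventh) has D♯ as its 5th, and A♭7 has C as its 3rd.
From D♯ to C: 9 semitones over a seventh = diminished.

diminished 7th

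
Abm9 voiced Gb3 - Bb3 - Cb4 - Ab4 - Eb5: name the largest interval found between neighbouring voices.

Adjacent intervals: Gb3→Bb3 = major third; Bb3→Cb4 = minor second; Cb4→Ab4 = major sixth; Ab4→Eb5 = perfect fifth.
The largest is Cb4 to Ab4, a major sixth (9 semitones).

M6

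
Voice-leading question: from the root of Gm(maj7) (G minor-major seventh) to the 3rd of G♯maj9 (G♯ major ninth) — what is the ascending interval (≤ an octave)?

Gm(maj7) (G minor-major seventh) has G as its root, and G♯maj9 (G♯ major ninth) has B♯ as its 3rd.
3 letter names make it a third; at 5 semitones (a half step wider than major) the quality is augmented.

augmented 3rd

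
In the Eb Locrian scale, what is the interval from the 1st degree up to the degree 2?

Eb locrian: Eb Fb Gb Ab Bbb Cb Db.
The 1st degree is Eb and the degree 2 is Fb.
Eb up to Fb is 1 semitone, a half step narrower than a major second, so the interval is minor.

minor second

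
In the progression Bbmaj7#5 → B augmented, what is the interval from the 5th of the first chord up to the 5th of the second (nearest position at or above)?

augmented unison

Bbmaj7#5 has F# as its 5th, and B augmented has F## as its 5th.
From F# to F##: 1 semitone over a unison = augmented.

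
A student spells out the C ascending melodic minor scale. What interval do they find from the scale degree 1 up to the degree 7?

Spelling the C ascending melodic minor scale: C D E♭ F G A B.
The scale degree 1 is C and the 7th scale degree is B.
From C to B is 11 semitones, exactly the major seventh.

major seventh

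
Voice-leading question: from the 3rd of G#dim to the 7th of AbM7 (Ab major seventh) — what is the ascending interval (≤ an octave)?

m6

The 3rd of G#dim is B; the 7th of AbM7 (Ab major seventh) is G.
B up to G is 8 semitones, a half step narrower than a major sixth, so the interval is minor.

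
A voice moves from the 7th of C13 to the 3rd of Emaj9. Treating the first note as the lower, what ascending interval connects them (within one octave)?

augmented sixth

C13 has Bb as its 7th, and Emaj9 has G# as its 3rd.
From Bb to G#: 10 semitones over a sixth = augmented.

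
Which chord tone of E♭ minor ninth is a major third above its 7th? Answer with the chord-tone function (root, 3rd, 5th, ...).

Spelling the chord: E♭ G♭ B♭ D♭ F.
The 7th is D♭. A major third above D♭ is F.
F is the chord's 9th.

9th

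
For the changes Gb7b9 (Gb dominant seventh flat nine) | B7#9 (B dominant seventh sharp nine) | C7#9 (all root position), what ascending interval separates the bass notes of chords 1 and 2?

augmented third

The roots are Gb and B.
3 letter names make it a third; at 5 semitones (a half step wider than major) the quality is augmented.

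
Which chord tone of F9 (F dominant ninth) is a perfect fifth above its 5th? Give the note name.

F dominant ninth is spelled F, A, C, E♭, G.
The 5th is C. A perfect fifth above C is G.
G is the chord's 9th.

G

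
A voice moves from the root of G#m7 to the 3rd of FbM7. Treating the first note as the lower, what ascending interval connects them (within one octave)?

diminished second

G#m7 has G# as its root, and FbM7 has Ab as its 3rd.
G# up to Ab is 0 semitones, a whole step narrower than a major second, so the interval is diminished.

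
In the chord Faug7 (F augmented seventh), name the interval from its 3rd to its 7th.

Spelling the chord: F A C# Eb.
That puts A below Eb.
5 letter names make it a fifth; at 6 semitones (a half step narrower than perfect) the quality is diminished.
That tritone between 3rd and 7th is what gives the dominant seventh its pull toward resolution.

diminished fifth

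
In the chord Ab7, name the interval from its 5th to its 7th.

Spelling the chord: Ab C Eb Gb.
So we need the interval from Eb up to Gb.
Eb up to Gb is 3 semitones, a half step narrower than a major third, so the interval is minor.

m3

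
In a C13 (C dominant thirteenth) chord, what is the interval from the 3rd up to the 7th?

C13 is spelled C–E–G–Bb–D–A.
So we need the interval from E up to Bb.
From E to Bb: 6 semitones over a fifth = diminished.
This 3–7 tritone is the characteristic tension at the heart of the dominant sound.

d5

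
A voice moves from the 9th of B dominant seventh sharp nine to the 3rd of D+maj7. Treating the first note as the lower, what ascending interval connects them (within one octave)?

diminished fourth

The 9th of B dominant seventh sharp nine is C##; the 3rd of D+maj7 is F#.
C## up to F# is 4 semitones, a half step narrower than a perfect fourth, so the interval is diminished.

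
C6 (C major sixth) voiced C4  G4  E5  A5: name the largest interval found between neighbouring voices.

major 6th

Adjacent intervals: C4→G4 = perfect fifth; G4→E5 = major sixth; E5→A5 = perfect fourth.
The largest is G4 to E5, a major sixth (9 semitones).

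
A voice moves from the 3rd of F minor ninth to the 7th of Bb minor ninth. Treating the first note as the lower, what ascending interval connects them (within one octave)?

F minor ninth has Ab as its 3rd, and Bb minor ninth has Ab as its 7th.
From Ab to Ab is 0 semitones, exactly the perfect unison.

perfect unison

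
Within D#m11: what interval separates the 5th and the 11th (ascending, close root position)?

The chord tones of D#m11 are D#, F#, A#, C#, E#, G#.
So we need the interval from A# up to G#.
7 letter names make it a seventh; at 10 semitones (a half step narrower than major) the quality is minor.

minor seventh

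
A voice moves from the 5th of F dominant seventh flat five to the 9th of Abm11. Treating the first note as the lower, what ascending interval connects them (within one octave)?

major seventh

F dominant seventh flat five has Cb as its 5th, and Abm11 has Bb as its 9th.
From Cb to Bb is 11 semitones, exactly the major seventh.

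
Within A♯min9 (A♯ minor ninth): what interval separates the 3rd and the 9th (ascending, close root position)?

A♯ minor ninth is spelled A♯–C♯–E♯–G♯–B♯.
That puts C♯ below B♯.
Counting 7 letters and 11 half steps from C♯ gives a major seventh.

major seventh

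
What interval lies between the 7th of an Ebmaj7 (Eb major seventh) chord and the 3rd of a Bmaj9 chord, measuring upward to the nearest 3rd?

Ebmaj7 (Eb major seventh) has D as its 7th, and Bmaj9 has D# as its 3rd.
1 letter names make it a unison; at 1 semitone (a half step wider than perfect) the quality is augmented.

A1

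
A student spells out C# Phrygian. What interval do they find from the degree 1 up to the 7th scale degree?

C# phrygian: C# D E F# G# A B.
The degree 1 is C# and the scale degree 7 is B.
From C# to B: 10 semitones over a seventh = minor.

minor seventh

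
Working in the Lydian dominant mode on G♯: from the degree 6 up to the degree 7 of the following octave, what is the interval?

minor 9th

Spelling the Lydian dominant mode on G♯: G♯ A♯ B♯ C𝄪 D♯ E♯ F♯.
So we need the interval from E♯ up to F♯.
From E♯ to F♯: 13 semitones over a ninth = minor.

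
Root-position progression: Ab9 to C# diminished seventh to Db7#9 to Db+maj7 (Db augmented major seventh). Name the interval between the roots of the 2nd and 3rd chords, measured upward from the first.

diminished 2nd

The roots are C# and Db.
From C# to Db: 0 semitones over a second = diminished.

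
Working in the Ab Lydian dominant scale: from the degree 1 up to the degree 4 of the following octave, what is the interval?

augmented 11th

Ab lydian dominant: Ab Bb C D Eb F Gb.
Degree 1 = Ab; 4th scale degree (up an octave) = D.
11 letter names make it an eleventh; at 18 semitones (a half step wider than perfect) the quality is augmented.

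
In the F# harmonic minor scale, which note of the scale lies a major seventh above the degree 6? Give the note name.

C#

The scale is F# G# A B C# D E#.
The degree 6 is D; a major seventh above that is C# — scale degree 5.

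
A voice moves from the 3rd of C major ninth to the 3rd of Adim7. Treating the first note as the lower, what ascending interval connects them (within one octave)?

C major ninth has E as its 3rd, and Adim7 has C as its 3rd.
From E to C: 8 semitones over a sixth = minor.

minor 6th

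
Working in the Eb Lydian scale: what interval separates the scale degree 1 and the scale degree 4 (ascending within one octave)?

augmented fourth

Spelling the Eb Lydian scale: Eb F G A Bb C D.
That puts Eb below A.
4 letter names make it a fourth; at 6 semitones (a half step wider than perfect) the quality is augmented.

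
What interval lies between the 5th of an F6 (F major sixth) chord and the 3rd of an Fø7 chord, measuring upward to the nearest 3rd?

minor sixth

F6 (F major sixth) has C as its 5th, and Fø7 has Ab as its 3rd.
6 letter names make it a sixth; at 8 semitones (a half step narrower than major) the quality is minor.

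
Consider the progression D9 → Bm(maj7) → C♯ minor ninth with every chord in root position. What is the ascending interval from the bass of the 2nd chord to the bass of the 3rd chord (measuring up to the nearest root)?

The roots are B and C♯.
From B to C♯ is 2 semitones, exactly the major second.

major second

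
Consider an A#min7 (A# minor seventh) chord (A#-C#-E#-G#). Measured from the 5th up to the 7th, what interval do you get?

minor third

5th = E#; 7th = G#.
3 letter names make it a third; at 3 semitones (a half step narrower than major) the quality is minor.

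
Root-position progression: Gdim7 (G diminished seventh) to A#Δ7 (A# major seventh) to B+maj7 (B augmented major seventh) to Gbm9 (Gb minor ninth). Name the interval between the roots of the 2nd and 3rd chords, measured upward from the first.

minor second

The roots are A# and B.
2 letter names make it a second; at 1 semitone (a half step narrower than major) the quality is minor.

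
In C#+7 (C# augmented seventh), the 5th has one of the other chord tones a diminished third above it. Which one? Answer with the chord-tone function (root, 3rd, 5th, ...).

7th

Spelling the chord: C#, E#, G##, B.
The 5th is G##. A diminished third above G## is B.
B is the chord's 7th.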